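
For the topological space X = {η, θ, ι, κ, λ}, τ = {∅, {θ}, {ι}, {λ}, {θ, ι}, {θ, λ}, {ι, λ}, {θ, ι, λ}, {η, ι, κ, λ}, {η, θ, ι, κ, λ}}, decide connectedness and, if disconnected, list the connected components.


(X, τ) is disconnected; components = [{θ}, {η, ι, κ, λ}].

Find clopen sets (U ∈ τ with X ∖ U ∈ τ):
  U = ∅, X ∖ U = {η, θ, ι, κ, λ} — both open, so U is clopen.
  U = {θ}, X ∖ U = {η, ι, κ, λ} — both open, so U is clopen.
  U = {η, ι, κ, λ}, X ∖ U = {θ} — both open, so U is clopen.
  U = {η, θ, ι, κ, λ}, X ∖ U = ∅ — both open, so U is clopen.
Nontrivial clopen(s) exist: e.g. {η, ι, κ, λ}. So (X, τ) is disconnected.
Compute connected components by grouping points that agree on all clopens:
  component: {θ}
  component: {η, ι, κ, λ}


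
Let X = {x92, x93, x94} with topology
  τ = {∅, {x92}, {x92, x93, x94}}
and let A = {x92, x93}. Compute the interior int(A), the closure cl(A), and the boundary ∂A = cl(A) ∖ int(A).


int(A) = {x92}, cl(A) = {x92, x93, x94}, ∂A = {x93, x94}.

Closed sets in (X, τ) are complements of opens:
  closed(X, τ) = {∅, {x93, x94}, {x92, x93, x94}}.
int(A) = ⋃ {U ∈ τ : U ⊆ A}. Opens contained in A: ∅, {x92}.
Taking the union of these: int(A) = {x92}.
cl(A) = ⋂ {C closed : A ⊆ C}. Closed sets containing A: {x92, x93, x94}.
Intersecting these: cl(A) = {x92, x93, x94}.
∂A = cl(A) ∖ int(A) = {x92, x93, x94} ∖ {x92} = {x93, x94}.


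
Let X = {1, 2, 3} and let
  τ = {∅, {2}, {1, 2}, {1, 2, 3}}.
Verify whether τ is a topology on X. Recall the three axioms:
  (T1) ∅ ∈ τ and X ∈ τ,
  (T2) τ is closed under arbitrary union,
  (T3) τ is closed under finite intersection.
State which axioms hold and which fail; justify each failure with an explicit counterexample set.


τ IS a topology on X.

Axiom (T1): ∅ ∈ τ? Yes; X ∈ τ? Yes.
Axiom (T2/T3): check pairwise unions and intersections of members of τ.
All pairwise intersections and unions checked — each lies in τ. Therefore τ satisfies (T1), (T2), (T3): it IS a topology on X.


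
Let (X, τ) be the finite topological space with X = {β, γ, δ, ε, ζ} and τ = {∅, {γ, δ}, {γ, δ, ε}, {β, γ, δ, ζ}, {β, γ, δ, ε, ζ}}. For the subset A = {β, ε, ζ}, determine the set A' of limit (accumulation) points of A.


A' = {β, ζ}

For each x ∈ X, list the open sets U ∈ τ with x ∈ U, then check whether U ∩ (A ∖ {x}) ≠ ∅ for every such U.
  x = β: opens ∋ x are {β, γ, δ, ζ}, {β, γ, δ, ε, ζ}; each meets A ∖ {β}, so x IS a limit point.
  x = γ: open {γ, δ} ∋ x has {γ, δ} ∩ (A ∖ {γ}) = ∅, so x is NOT a limit point.
  x = δ: open {γ, δ} ∋ x has {γ, δ} ∩ (A ∖ {δ}) = ∅, so x is NOT a limit point.
  x = ε: open {γ, δ, ε} ∋ x has {γ, δ, ε} ∩ (A ∖ {ε}) = ∅, so x is NOT a limit point.
  x = ζ: opens ∋ x are {β, γ, δ, ζ}, {β, γ, δ, ε, ζ}; each meets A ∖ {ζ}, so x IS a limit point.
Collecting: A' = {β, ζ}.


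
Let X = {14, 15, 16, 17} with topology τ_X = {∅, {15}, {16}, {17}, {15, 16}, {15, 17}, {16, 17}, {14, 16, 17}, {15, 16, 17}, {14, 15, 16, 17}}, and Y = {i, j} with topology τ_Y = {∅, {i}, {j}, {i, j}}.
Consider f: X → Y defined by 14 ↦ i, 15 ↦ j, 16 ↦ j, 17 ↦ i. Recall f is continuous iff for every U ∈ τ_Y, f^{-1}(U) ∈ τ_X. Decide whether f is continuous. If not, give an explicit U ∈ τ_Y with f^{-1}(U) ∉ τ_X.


f is NOT continuous.

Compute f^{-1}(U) for each U ∈ τ_Y:
  U = ∅: f^{-1}(U) = ∅ ∈ τ_X ✓.
  U = {i}: f^{-1}(U) = {14, 17} ∉ τ_X ✗.
  U = {j}: f^{-1}(U) = {15, 16} ∈ τ_X ✓.
  U = {i, j}: f^{-1}(U) = {14, 15, 16, 17} ∈ τ_X ✓.
Found U = {i} with f^{-1}(U) = {14, 17} not in τ_X. Therefore f is NOT continuous.


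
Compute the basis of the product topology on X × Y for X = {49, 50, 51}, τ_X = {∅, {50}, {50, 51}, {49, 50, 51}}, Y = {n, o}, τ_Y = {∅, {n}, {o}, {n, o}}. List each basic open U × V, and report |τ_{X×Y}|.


Basis B = {∅ × ∅, {50} × {n}, {50} × {o}, {50} × {n, o}, {50, 51} × {n}, {50, 51} × {o}, {49, 50, 51} × {n}, {49, 50, 51} × {o}, {50, 51} × {n, o}, {49, 50, 51} × {n, o}}; |τ_{X×Y}| = 16.

Enumerate products U × V with U ∈ τ_X, V ∈ τ_Y (deduplicated):
  ∅ × ∅ = {} (∅)
  {50} × {n} = {(50,n)}
  {50} × {o} = {(50,o)}
  {50} × {n, o} = {(50,n), (50,o)}
  {50, 51} × {n} = {(50,n), (51,n)}
  {50, 51} × {o} = {(50,o), (51,o)}
  {49, 50, 51} × {n} = {(49,n), (50,n), (51,n)}
  {49, 50, 51} × {o} = {(49,o), (50,o), (51,o)}
  {50, 51} × {n, o} = {(50,n), (50,o), (51,n), (51,o)}
  {49, 50, 51} × {n, o} = {(49,n), (49,o), (50,n), (50,o), (51,n), (51,o)}
These 10 distinct sets form the basis B.
Close under arbitrary unions to get τ_{X×Y}; counting gives |τ_{X×Y}| = 16.


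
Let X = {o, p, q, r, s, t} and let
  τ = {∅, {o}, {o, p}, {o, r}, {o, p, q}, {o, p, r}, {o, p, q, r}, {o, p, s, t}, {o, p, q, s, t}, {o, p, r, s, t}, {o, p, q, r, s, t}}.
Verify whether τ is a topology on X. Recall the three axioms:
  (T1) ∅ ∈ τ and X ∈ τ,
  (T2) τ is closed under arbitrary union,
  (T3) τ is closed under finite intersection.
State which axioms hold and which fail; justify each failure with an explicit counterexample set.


τ IS a topology on X.

Axiom (T1): ∅ ∈ τ? Yes; X ∈ τ? Yes.
Axiom (T2/T3): check pairwise unions and intersections of members of τ.
All pairwise intersections and unions checked — each lies in τ. Therefore τ satisfies (T1), (T2), (T3): it IS a topology on X.


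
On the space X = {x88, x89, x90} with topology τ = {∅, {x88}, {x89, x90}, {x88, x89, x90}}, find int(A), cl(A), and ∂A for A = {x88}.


int(A) = {x88}, cl(A) = {x88}, ∂A = ∅.

Closed sets in (X, τ) are complements of opens:
  closed(X, τ) = {∅, {x88}, {x89, x90}, {x88, x89, x90}}.
int(A) = ⋃ {U ∈ τ : U ⊆ A}. Opens contained in A: ∅, {x88}.
Taking the union of these: int(A) = {x88}.
cl(A) = ⋂ {C closed : A ⊆ C}. Closed sets containing A: {x88}, {x88, x89, x90}.
Intersecting these: cl(A) = {x88}.
∂A = cl(A) ∖ int(A) = {x88} ∖ {x88} = ∅.


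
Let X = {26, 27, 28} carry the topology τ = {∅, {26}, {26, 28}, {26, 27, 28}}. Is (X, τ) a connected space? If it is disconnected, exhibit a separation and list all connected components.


(X, τ) is connected.

Find clopen sets (U ∈ τ with X ∖ U ∈ τ):
  U = ∅, X ∖ U = {26, 27, 28} — both open, so U is clopen.
  U = {26, 27, 28}, X ∖ U = ∅ — both open, so U is clopen.
Only trivial clopens (∅ and X) exist, so (X, τ) is connected.
Compute connected components by grouping points that agree on all clopens:
  component: {26, 27, 28}


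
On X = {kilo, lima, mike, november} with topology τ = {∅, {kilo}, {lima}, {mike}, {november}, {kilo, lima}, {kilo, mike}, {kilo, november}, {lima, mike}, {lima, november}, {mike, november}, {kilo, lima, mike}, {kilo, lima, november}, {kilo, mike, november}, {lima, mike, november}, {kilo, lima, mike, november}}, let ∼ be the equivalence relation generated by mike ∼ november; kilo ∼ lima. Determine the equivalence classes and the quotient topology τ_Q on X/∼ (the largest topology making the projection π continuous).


X/∼ = {[kilo=lima], [mike=november]}; |τ_Q| = 4.

Equivalence classes: [kilo=lima], [mike=november].
Quotient map π: X → X/∼ sends kilo ↦ [kilo=lima], lima ↦ [kilo=lima], mike ↦ [mike=november], november ↦ [mike=november].
For each subset V ⊆ X/∼, compute π^{-1}(V) ⊆ X and check whether π^{-1}(V) ∈ τ. V is open in τ_Q iff π^{-1}(V) ∈ τ.
  V = {}: π^{-1}(V) = ∅ ∈ τ ✓.
  V = {[kilo=lima]}: π^{-1}(V) = {kilo, lima} ∈ τ ✓.
  V = {[mike=november]}: π^{-1}(V) = {mike, november} ∈ τ ✓.
  V = {[kilo=lima], [mike=november]}: π^{-1}(V) = {kilo, lima, mike, november} ∈ τ ✓.
Open sets in the quotient: τ_Q = {{}, {[kilo=lima]}, {[mike=november]}, {[kilo=lima], [mike=november]}} (4 elements).


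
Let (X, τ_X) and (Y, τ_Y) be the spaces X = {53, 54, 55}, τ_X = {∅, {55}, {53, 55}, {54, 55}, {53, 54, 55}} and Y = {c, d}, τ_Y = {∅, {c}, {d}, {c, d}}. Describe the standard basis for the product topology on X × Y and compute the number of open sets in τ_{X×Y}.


Basis B = {∅ × ∅, {55} × {c}, {55} × {d}, {53, 55} × {c}, {53, 55} × {d}, {54, 55} × {c}, {54, 55} × {d}, {55} × {c, d}, {53, 54, 55} × {c}, {53, 54, 55} × {d}, {53, 55} × {c, d}, {54, 55} × {c, d}, {53, 54, 55} × {c, d}}; |τ_{X×Y}| = 25.

Enumerate products U × V with U ∈ τ_X, V ∈ τ_Y (deduplicated):
  ∅ × ∅ = {} (∅)
  {55} × {c} = {(55,c)}
  {55} × {d} = {(55,d)}
  {53, 55} × {c} = {(53,c), (55,c)}
  {53, 55} × {d} = {(53,d), (55,d)}
  {54, 55} × {c} = {(54,c), (55,c)}
  {54, 55} × {d} = {(54,d), (55,d)}
  {55} × {c, d} = {(55,c), (55,d)}
  {53, 54, 55} × {c} = {(53,c), (54,c), (55,c)}
  {53, 54, 55} × {d} = {(53,d), (54,d), (55,d)}
  {53, 55} × {c, d} = {(53,c), (53,d), (55,c), (55,d)}
  {54, 55} × {c, d} = {(54,c), (54,d), (55,c), (55,d)}
  {53, 54, 55} × {c, d} = {(53,c), (53,d), (54,c), (54,d), (55,c), (55,d)}
These 13 distinct sets form the basis B.
Close under arbitrary unions to get τ_{X×Y}; counting gives |τ_{X×Y}| = 25.


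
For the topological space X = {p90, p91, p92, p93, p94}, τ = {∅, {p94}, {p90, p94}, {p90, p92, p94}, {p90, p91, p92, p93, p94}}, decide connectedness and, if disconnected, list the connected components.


(X, τ) is connected.

Find clopen sets (U ∈ τ with X ∖ U ∈ τ):
  U = ∅, X ∖ U = {p90, p91, p92, p93, p94} — both open, so U is clopen.
  U = {p90, p91, p92, p93, p94}, X ∖ U = ∅ — both open, so U is clopen.
Only trivial clopens (∅ and X) exist, so (X, τ) is connected.
Compute connected components by grouping points that agree on all clopens:
  component: {p90, p91, p92, p93, p94}


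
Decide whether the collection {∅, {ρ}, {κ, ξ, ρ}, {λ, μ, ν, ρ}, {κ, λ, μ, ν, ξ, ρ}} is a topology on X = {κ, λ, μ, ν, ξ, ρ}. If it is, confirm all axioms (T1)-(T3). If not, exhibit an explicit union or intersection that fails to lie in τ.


τ IS a topology on X.

Axiom (T1): ∅ ∈ τ? Yes; X ∈ τ? Yes.
Axiom (T2/T3): check pairwise unions and intersections of members of τ.
All pairwise intersections and unions checked — each lies in τ. Therefore τ satisfies (T1), (T2), (T3): it IS a topology on X.


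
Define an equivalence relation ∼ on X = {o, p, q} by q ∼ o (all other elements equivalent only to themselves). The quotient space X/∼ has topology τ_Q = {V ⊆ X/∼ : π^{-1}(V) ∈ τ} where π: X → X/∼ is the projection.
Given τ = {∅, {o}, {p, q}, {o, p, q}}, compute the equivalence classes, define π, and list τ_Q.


X/∼ = {[o=q], [p]}; |τ_Q| = 2.

Equivalence classes: [o=q], [p].
Quotient map π: X → X/∼ sends o ↦ [o=q], p ↦ [p], q ↦ [o=q].
For each subset V ⊆ X/∼, compute π^{-1}(V) ⊆ X and check whether π^{-1}(V) ∈ τ. V is open in τ_Q iff π^{-1}(V) ∈ τ.
  V = {}: π^{-1}(V) = ∅ ∈ τ ✓.
  V = {[o=q]}: π^{-1}(V) = {o, q} ∉ τ ✗.
  V = {[p]}: π^{-1}(V) = {p} ∉ τ ✗.
  V = {[o=q], [p]}: π^{-1}(V) = {o, p, q} ∈ τ ✓.
Open sets in the quotient: τ_Q = {{}, {[o=q], [p]}} (2 elements).


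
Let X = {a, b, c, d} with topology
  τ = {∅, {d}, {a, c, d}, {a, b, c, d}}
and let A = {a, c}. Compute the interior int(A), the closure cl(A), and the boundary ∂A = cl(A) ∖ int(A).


int(A) = ∅, cl(A) = {a, b, c}, ∂A = {a, b, c}.

Closed sets in (X, τ) are complements of opens:
  closed(X, τ) = {∅, {b}, {a, b, c}, {a, b, c, d}}.
int(A) = ⋃ {U ∈ τ : U ⊆ A}. Opens contained in A: ∅.
Taking the union of these: int(A) = ∅.
cl(A) = ⋂ {C closed : A ⊆ C}. Closed sets containing A: {a, b, c}, {a, b, c, d}.
Intersecting these: cl(A) = {a, b, c}.
∂A = cl(A) ∖ int(A) = {a, b, c} ∖ ∅ = {a, b, c}.


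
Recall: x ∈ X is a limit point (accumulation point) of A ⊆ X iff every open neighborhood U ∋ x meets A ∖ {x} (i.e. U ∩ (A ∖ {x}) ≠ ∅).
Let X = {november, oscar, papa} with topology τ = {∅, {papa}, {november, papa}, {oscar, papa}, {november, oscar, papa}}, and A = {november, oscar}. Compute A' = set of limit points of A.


A' = ∅

For each x ∈ X, list the open sets U ∈ τ with x ∈ U, then check whether U ∩ (A ∖ {x}) ≠ ∅ for every such U.
  x = november: open {november, papa} ∋ x has {november, papa} ∩ (A ∖ {november}) = ∅, so x is NOT a limit point.
  x = oscar: open {oscar, papa} ∋ x has {oscar, papa} ∩ (A ∖ {oscar}) = ∅, so x is NOT a limit point.
  x = papa: open {papa} ∋ x has {papa} ∩ (A ∖ {papa}) = ∅, so x is NOT a limit point.
Collecting: A' = ∅.


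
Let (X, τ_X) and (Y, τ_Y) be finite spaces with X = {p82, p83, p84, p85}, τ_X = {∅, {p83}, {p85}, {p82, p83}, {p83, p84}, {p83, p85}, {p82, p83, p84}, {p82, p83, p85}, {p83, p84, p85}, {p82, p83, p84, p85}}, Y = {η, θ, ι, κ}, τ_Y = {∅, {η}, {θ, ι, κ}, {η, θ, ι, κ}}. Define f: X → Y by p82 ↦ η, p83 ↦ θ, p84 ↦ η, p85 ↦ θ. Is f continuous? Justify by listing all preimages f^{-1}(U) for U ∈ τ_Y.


f is NOT continuous.

Compute f^{-1}(U) for each U ∈ τ_Y:
  U = ∅: f^{-1}(U) = ∅ ∈ τ_X ✓.
  U = {η}: f^{-1}(U) = {p82, p84} ∉ τ_X ✗.
  U = {θ, ι, κ}: f^{-1}(U) = {p83, p85} ∈ τ_X ✓.
  U = {η, θ, ι, κ}: f^{-1}(U) = {p82, p83, p84, p85} ∈ τ_X ✓.
Found U = {η} with f^{-1}(U) = {p82, p84} not in τ_X. Therefore f is NOT continuous.


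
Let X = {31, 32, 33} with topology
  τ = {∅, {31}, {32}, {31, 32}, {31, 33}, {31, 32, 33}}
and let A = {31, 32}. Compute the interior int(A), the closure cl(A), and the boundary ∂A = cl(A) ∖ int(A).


int(A) = {31, 32}, cl(A) = {31, 32, 33}, ∂A = {33}.

Closed sets in (X, τ) are complements of opens:
  closed(X, τ) = {∅, {32}, {33}, {31, 33}, {32, 33}, {31, 32, 33}}.
int(A) = ⋃ {U ∈ τ : U ⊆ A}. Opens contained in A: ∅, {31}, {32}, {31, 32}.
Taking the union of these: int(A) = {31, 32}.
cl(A) = ⋂ {C closed : A ⊆ C}. Closed sets containing A: {31, 32, 33}.
Intersecting these: cl(A) = {31, 32, 33}.
∂A = cl(A) ∖ int(A) = {31, 32, 33} ∖ {31, 32} = {33}.


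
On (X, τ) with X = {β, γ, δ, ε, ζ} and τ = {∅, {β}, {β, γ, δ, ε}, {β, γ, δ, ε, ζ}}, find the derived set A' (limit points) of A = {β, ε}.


A' = {γ, δ, ε, ζ}

For each x ∈ X, list the open sets U ∈ τ with x ∈ U, then check whether U ∩ (A ∖ {x}) ≠ ∅ for every such U.
  x = β: open {β} ∋ x has {β} ∩ (A ∖ {β}) = ∅, so x is NOT a limit point.
  x = γ: opens ∋ x are {β, γ, δ, ε}, {β, γ, δ, ε, ζ}; each meets A ∖ {γ}, so x IS a limit point.
  x = δ: opens ∋ x are {β, γ, δ, ε}, {β, γ, δ, ε, ζ}; each meets A ∖ {δ}, so x IS a limit point.
  x = ε: opens ∋ x are {β, γ, δ, ε}, {β, γ, δ, ε, ζ}; each meets A ∖ {ε}, so x IS a limit point.
  x = ζ: opens ∋ x are {β, γ, δ, ε, ζ}; each meets A ∖ {ζ}, so x IS a limit point.
Collecting: A' = {γ, δ, ε, ζ}.


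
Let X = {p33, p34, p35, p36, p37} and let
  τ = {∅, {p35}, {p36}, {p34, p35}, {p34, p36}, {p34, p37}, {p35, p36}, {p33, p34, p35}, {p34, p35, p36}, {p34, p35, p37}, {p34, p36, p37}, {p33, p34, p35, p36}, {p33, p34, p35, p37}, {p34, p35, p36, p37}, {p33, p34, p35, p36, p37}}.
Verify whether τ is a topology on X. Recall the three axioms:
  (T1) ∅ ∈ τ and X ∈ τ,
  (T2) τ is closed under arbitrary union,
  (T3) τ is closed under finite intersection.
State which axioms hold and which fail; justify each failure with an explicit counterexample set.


τ is NOT a topology on X.

Axiom (T1): ∅ ∈ τ? Yes; X ∈ τ? Yes.
Axiom (T2/T3): check pairwise unions and intersections of members of τ.
Counterexample for (T3): {p34, p35} ∩ {p34, p36} = {p34} ∉ τ. Therefore τ is NOT a topology.


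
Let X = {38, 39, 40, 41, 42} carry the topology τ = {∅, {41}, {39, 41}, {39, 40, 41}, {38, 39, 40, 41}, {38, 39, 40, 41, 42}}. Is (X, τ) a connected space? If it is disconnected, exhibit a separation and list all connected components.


(X, τ) is connected.

Find clopen sets (U ∈ τ with X ∖ U ∈ τ):
  U = ∅, X ∖ U = {38, 39, 40, 41, 42} — both open, so U is clopen.
  U = {38, 39, 40, 41, 42}, X ∖ U = ∅ — both open, so U is clopen.
Only trivial clopens (∅ and X) exist, so (X, τ) is connected.
Compute connected components by grouping points that agree on all clopens:
  component: {38, 39, 40, 41, 42}


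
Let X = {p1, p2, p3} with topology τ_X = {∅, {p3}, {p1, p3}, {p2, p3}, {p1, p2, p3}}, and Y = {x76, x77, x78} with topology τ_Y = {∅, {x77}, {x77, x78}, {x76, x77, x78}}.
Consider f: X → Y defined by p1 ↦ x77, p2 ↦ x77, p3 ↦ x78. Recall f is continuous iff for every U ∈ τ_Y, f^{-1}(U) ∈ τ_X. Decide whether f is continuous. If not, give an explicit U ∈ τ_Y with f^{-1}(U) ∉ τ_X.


f is NOT continuous.

Compute f^{-1}(U) for each U ∈ τ_Y:
  U = ∅: f^{-1}(U) = ∅ ∈ τ_X ✓.
  U = {x77}: f^{-1}(U) = {p1, p2} ∉ τ_X ✗.
  U = {x77, x78}: f^{-1}(U) = {p1, p2, p3} ∈ τ_X ✓.
  U = {x76, x77, x78}: f^{-1}(U) = {p1, p2, p3} ∈ τ_X ✓.
Found U = {x77} with f^{-1}(U) = {p1, p2} not in τ_X. Therefore f is NOT continuous.


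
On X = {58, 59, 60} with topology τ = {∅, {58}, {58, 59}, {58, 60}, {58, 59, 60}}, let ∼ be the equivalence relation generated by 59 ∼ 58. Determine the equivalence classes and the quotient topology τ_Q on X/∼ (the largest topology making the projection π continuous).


X/∼ = {[58=59], [60]}; |τ_Q| = 3.

Equivalence classes: [58=59], [60].
Quotient map π: X → X/∼ sends 58 ↦ [58=59], 59 ↦ [58=59], 60 ↦ [60].
For each subset V ⊆ X/∼, compute π^{-1}(V) ⊆ X and check whether π^{-1}(V) ∈ τ. V is open in τ_Q iff π^{-1}(V) ∈ τ.
  V = {}: π^{-1}(V) = ∅ ∈ τ ✓.
  V = {[58=59]}: π^{-1}(V) = {58, 59} ∈ τ ✓.
  V = {[60]}: π^{-1}(V) = {60} ∉ τ ✗.
  V = {[58=59], [60]}: π^{-1}(V) = {58, 59, 60} ∈ τ ✓.
Open sets in the quotient: τ_Q = {{}, {[58=59]}, {[58=59], [60]}} (3 elements).


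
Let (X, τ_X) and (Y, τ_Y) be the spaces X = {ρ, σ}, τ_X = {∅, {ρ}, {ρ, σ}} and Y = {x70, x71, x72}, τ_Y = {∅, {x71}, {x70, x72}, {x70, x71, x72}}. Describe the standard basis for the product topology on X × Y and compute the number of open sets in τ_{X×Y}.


Basis B = {∅ × ∅, {ρ} × {x71}, {ρ} × {x70, x72}, {ρ, σ} × {x71}, {ρ} × {x70, x71, x72}, {ρ, σ} × {x70, x72}, {ρ, σ} × {x70, x71, x72}}; |τ_{X×Y}| = 9.

Enumerate products U × V with U ∈ τ_X, V ∈ τ_Y (deduplicated):
  ∅ × ∅ = {} (∅)
  {ρ} × {x71} = {(ρ,x71)}
  {ρ} × {x70, x72} = {(ρ,x70), (ρ,x72)}
  {ρ, σ} × {x71} = {(ρ,x71), (σ,x71)}
  {ρ} × {x70, x71, x72} = {(ρ,x70), (ρ,x71), (ρ,x72)}
  {ρ, σ} × {x70, x72} = {(ρ,x70), (ρ,x72), (σ,x70), (σ,x72)}
  {ρ, σ} × {x70, x71, x72} = {(ρ,x70), (ρ,x71), (ρ,x72), (σ,x70), (σ,x71), (σ,x72)}
These 7 distinct sets form the basis B.
Close under arbitrary unions to get τ_{X×Y}; counting gives |τ_{X×Y}| = 9.


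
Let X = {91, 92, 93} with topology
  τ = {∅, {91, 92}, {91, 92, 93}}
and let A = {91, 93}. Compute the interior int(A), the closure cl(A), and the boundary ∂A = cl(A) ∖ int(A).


int(A) = ∅, cl(A) = {91, 92, 93}, ∂A = {91, 92, 93}.

Closed sets in (X, τ) are complements of opens:
  closed(X, τ) = {∅, {93}, {91, 92, 93}}.
int(A) = ⋃ {U ∈ τ : U ⊆ A}. Opens contained in A: ∅.
Taking the union of these: int(A) = ∅.
cl(A) = ⋂ {C closed : A ⊆ C}. Closed sets containing A: {91, 92, 93}.
Intersecting these: cl(A) = {91, 92, 93}.
∂A = cl(A) ∖ int(A) = {91, 92, 93} ∖ ∅ = {91, 92, 93}.


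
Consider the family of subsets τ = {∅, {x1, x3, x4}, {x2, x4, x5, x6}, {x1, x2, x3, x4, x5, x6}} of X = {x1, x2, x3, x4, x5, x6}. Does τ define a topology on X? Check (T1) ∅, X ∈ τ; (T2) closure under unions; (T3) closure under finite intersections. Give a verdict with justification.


τ is NOT a topology on X.

Axiom (T1): ∅ ∈ τ? Yes; X ∈ τ? Yes.
Axiom (T2/T3): check pairwise unions and intersections of members of τ.
Counterexample for (T3): {x1, x3, x4} ∩ {x2, x4, x5, x6} = {x4} ∉ τ. Therefore τ is NOT a topology.


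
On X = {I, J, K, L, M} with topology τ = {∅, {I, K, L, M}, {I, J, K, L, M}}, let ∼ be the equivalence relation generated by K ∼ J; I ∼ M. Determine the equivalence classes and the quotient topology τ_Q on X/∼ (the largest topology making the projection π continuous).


X/∼ = {[I=M], [J=K], [L]}; |τ_Q| = 2.

Equivalence classes: [I=M], [J=K], [L].
Quotient map π: X → X/∼ sends I ↦ [I=M], J ↦ [J=K], K ↦ [J=K], L ↦ [L], M ↦ [I=M].
For each subset V ⊆ X/∼, compute π^{-1}(V) ⊆ X and check whether π^{-1}(V) ∈ τ. V is open in τ_Q iff π^{-1}(V) ∈ τ.
  V = {}: π^{-1}(V) = ∅ ∈ τ ✓.
  V = {[I=M]}: π^{-1}(V) = {I, M} ∉ τ ✗.
  V = {[J=K]}: π^{-1}(V) = {J, K} ∉ τ ✗.
  V = {[I=M], [J=K]}: π^{-1}(V) = {I, J, K, M} ∉ τ ✗.
  V = {[L]}: π^{-1}(V) = {L} ∉ τ ✗.
  V = {[I=M], [L]}: π^{-1}(V) = {I, L, M} ∉ τ ✗.
  V = {[J=K], [L]}: π^{-1}(V) = {J, K, L} ∉ τ ✗.
  V = {[I=M], [J=K], [L]}: π^{-1}(V) = {I, J, K, L, M} ∈ τ ✓.
Open sets in the quotient: τ_Q = {{}, {[I=M], [J=K], [L]}} (2 elements).


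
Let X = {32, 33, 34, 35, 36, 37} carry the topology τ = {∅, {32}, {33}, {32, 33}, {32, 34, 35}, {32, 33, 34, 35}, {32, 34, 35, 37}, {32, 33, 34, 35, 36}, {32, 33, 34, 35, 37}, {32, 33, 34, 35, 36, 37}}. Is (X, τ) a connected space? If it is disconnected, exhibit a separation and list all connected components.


(X, τ) is connected.

Find clopen sets (U ∈ τ with X ∖ U ∈ τ):
  U = ∅, X ∖ U = {32, 33, 34, 35, 36, 37} — both open, so U is clopen.
  U = {32, 33, 34, 35, 36, 37}, X ∖ U = ∅ — both open, so U is clopen.
Only trivial clopens (∅ and X) exist, so (X, τ) is connected.
Compute connected components by grouping points that agree on all clopens:
  component: {32, 33, 34, 35, 36, 37}


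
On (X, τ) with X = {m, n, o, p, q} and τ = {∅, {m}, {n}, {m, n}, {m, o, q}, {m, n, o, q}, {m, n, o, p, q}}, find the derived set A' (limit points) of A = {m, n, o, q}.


A' = {o, p, q}

For each x ∈ X, list the open sets U ∈ τ with x ∈ U, then check whether U ∩ (A ∖ {x}) ≠ ∅ for every such U.
  x = m: open {m} ∋ x has {m} ∩ (A ∖ {m}) = ∅, so x is NOT a limit point.
  x = n: open {n} ∋ x has {n} ∩ (A ∖ {n}) = ∅, so x is NOT a limit point.
  x = o: opens ∋ x are {m, o, q}, {m, n, o, q}, {m, n, o, p, q}; each meets A ∖ {o}, so x IS a limit point.
  x = p: opens ∋ x are {m, n, o, p, q}; each meets A ∖ {p}, so x IS a limit point.
  x = q: opens ∋ x are {m, o, q}, {m, n, o, q}, {m, n, o, p, q}; each meets A ∖ {q}, so x IS a limit point.
Collecting: A' = {o, p, q}.


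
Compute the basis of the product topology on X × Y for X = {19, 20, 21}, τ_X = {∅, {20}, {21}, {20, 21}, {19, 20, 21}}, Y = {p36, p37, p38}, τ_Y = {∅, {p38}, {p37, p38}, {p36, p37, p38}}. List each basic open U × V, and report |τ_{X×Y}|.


Basis B = {∅ × ∅, {20} × {p38}, {21} × {p38}, {20} × {p37, p38}, {20, 21} × {p38}, {21} × {p37, p38}, {19, 20, 21} × {p38}, {20} × {p36, p37, p38}, {21} × {p36, p37, p38}, {20, 21} × {p37, p38}, {19, 20, 21} × {p37, p38}, {20, 21} × {p36, p37, p38}, {19, 20, 21} × {p36, p37, p38}}; |τ_{X×Y}| = 30.

Enumerate products U × V with U ∈ τ_X, V ∈ τ_Y (deduplicated):
  ∅ × ∅ = {} (∅)
  {20} × {p38} = {(20,p38)}
  {21} × {p38} = {(21,p38)}
  {20} × {p37, p38} = {(20,p37), (20,p38)}
  {20, 21} × {p38} = {(20,p38), (21,p38)}
  {21} × {p37, p38} = {(21,p37), (21,p38)}
  {19, 20, 21} × {p38} = {(19,p38), (20,p38), (21,p38)}
  {20} × {p36, p37, p38} = {(20,p36), (20,p37), (20,p38)}
  {21} × {p36, p37, p38} = {(21,p36), (21,p37), (21,p38)}
  {20, 21} × {p37, p38} = {(20,p37), (20,p38), (21,p37), (21,p38)}
  {19, 20, 21} × {p37, p38} = {(19,p37), (19,p38), (20,p37), (20,p38), (21,p37), (21,p38)}
  {20, 21} × {p36, p37, p38} = {(20,p36), (20,p37), (20,p38), (21,p36), (21,p37), (21,p38)}
  {19, 20, 21} × {p36, p37, p38} = {(19,p36), (19,p37), (19,p38), (20,p36), (20,p37), (20,p38), (21,p36), (21,p37), (21,p38)}
These 13 distinct sets form the basis B.
Close under arbitrary unions to get τ_{X×Y}; counting gives |τ_{X×Y}| = 30.


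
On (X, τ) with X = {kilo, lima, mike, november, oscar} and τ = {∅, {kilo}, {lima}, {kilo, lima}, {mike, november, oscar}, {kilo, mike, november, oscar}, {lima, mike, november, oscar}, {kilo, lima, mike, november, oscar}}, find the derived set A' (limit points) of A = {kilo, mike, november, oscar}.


A' = {mike, november, oscar}

For each x ∈ X, list the open sets U ∈ τ with x ∈ U, then check whether U ∩ (A ∖ {x}) ≠ ∅ for every such U.
  x = kilo: open {kilo} ∋ x has {kilo} ∩ (A ∖ {kilo}) = ∅, so x is NOT a limit point.
  x = lima: open {lima} ∋ x has {lima} ∩ (A ∖ {lima}) = ∅, so x is NOT a limit point.
  x = mike: opens ∋ x are {mike, november, oscar}, {kilo, mike, november, oscar}, {lima, mike, november, oscar}, {kilo, lima, mike, november, oscar}; each meets A ∖ {mike}, so x IS a limit point.
  x = november: opens ∋ x are {mike, november, oscar}, {kilo, mike, november, oscar}, {lima, mike, november, oscar}, {kilo, lima, mike, november, oscar}; each meets A ∖ {november}, so x IS a limit point.
  x = oscar: opens ∋ x are {mike, november, oscar}, {kilo, mike, november, oscar}, {lima, mike, november, oscar}, {kilo, lima, mike, november, oscar}; each meets A ∖ {oscar}, so x IS a limit point.
Collecting: A' = {mike, november, oscar}.


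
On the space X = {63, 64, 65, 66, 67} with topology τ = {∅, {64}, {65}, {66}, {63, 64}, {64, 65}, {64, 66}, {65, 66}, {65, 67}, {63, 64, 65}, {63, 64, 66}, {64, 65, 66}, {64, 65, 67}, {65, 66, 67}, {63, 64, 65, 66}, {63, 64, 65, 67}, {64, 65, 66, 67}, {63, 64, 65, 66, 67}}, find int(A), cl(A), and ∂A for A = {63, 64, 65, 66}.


int(A) = {63, 64, 65, 66}, cl(A) = {63, 64, 65, 66, 67}, ∂A = {67}.

Closed sets in (X, τ) are complements of opens:
  closed(X, τ) = {∅, {63}, {66}, {67}, {63, 64}, {63, 66}, {63, 67}, {65, 67}, {66, 67}, {63, 64, 66}, {63, 64, 67}, {63, 65, 67}, {63, 66, 67}, {65, 66, 67}, {63, 64, 65, 67}, {63, 64, 66, 67}, {63, 65, 66, 67}, {63, 64, 65, 66, 67}}.
int(A) = ⋃ {U ∈ τ : U ⊆ A}. Opens contained in A: ∅, {64}, {65}, {66}, {63, 64}, {64, 65}, {64, 66}, {65, 66}, {63, 64, 65}, {63, 64, 66}, {64, 65, 66}, {63, 64, 65, 66}.
Taking the union of these: int(A) = {63, 64, 65, 66}.
cl(A) = ⋂ {C closed : A ⊆ C}. Closed sets containing A: {63, 64, 65, 66, 67}.
Intersecting these: cl(A) = {63, 64, 65, 66, 67}.
∂A = cl(A) ∖ int(A) = {63, 64, 65, 66, 67} ∖ {63, 64, 65, 66} = {67}.


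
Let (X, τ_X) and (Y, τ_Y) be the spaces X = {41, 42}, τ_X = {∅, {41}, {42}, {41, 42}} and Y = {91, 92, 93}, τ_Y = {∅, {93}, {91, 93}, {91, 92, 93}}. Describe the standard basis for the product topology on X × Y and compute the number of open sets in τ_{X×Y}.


Basis B = {∅ × ∅, {41} × {93}, {42} × {93}, {41} × {91, 93}, {41, 42} × {93}, {42} × {91, 93}, {41} × {91, 92, 93}, {42} × {91, 92, 93}, {41, 42} × {91, 93}, {41, 42} × {91, 92, 93}}; |τ_{X×Y}| = 16.

Enumerate products U × V with U ∈ τ_X, V ∈ τ_Y (deduplicated):
  ∅ × ∅ = {} (∅)
  {41} × {93} = {(41,93)}
  {42} × {93} = {(42,93)}
  {41} × {91, 93} = {(41,91), (41,93)}
  {41, 42} × {93} = {(41,93), (42,93)}
  {42} × {91, 93} = {(42,91), (42,93)}
  {41} × {91, 92, 93} = {(41,91), (41,92), (41,93)}
  {42} × {91, 92, 93} = {(42,91), (42,92), (42,93)}
  {41, 42} × {91, 93} = {(41,91), (41,93), (42,91), (42,93)}
  {41, 42} × {91, 92, 93} = {(41,91), (41,92), (41,93), (42,91), (42,92), (42,93)}
These 10 distinct sets form the basis B.
Close under arbitrary unions to get τ_{X×Y}; counting gives |τ_{X×Y}| = 16.


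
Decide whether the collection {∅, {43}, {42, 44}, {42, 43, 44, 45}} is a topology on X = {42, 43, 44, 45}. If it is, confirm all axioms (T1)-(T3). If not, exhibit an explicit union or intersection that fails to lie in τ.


τ is NOT a topology on X.

Axiom (T1): ∅ ∈ τ? Yes; X ∈ τ? Yes.
Axiom (T2/T3): check pairwise unions and intersections of members of τ.
Counterexample for (T2): {43} ∪ {42, 44} = {42, 43, 44} ∉ τ. Therefore τ is NOT a topology.


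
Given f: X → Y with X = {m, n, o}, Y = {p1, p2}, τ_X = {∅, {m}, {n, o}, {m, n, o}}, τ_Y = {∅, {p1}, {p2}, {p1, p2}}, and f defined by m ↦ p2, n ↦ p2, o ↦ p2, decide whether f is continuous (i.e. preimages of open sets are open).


f IS continuous.

Compute f^{-1}(U) for each U ∈ τ_Y:
  U = ∅: f^{-1}(U) = ∅ ∈ τ_X ✓.
  U = {p1}: f^{-1}(U) = ∅ ∈ τ_X ✓.
  U = {p2}: f^{-1}(U) = {m, n, o} ∈ τ_X ✓.
  U = {p1, p2}: f^{-1}(U) = {m, n, o} ∈ τ_X ✓.
Every preimage lies in τ_X, so f IS continuous.


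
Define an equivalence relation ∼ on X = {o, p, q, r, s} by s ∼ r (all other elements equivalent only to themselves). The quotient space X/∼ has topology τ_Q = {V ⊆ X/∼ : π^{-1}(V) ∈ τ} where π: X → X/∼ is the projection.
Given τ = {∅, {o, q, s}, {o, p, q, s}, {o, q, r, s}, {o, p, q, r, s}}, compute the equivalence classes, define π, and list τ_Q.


X/∼ = {[o], [p], [q], [r=s]}; |τ_Q| = 3.

Equivalence classes: [o], [p], [q], [r=s].
Quotient map π: X → X/∼ sends o ↦ [o], p ↦ [p], q ↦ [q], r ↦ [r=s], s ↦ [r=s].
For each subset V ⊆ X/∼, compute π^{-1}(V) ⊆ X and check whether π^{-1}(V) ∈ τ. V is open in τ_Q iff π^{-1}(V) ∈ τ.
  V = {}: π^{-1}(V) = ∅ ∈ τ ✓.
  V = {[o]}: π^{-1}(V) = {o} ∉ τ ✗.
  V = {[p]}: π^{-1}(V) = {p} ∉ τ ✗.
  V = {[o], [p]}: π^{-1}(V) = {o, p} ∉ τ ✗.
  V = {[q]}: π^{-1}(V) = {q} ∉ τ ✗.
  V = {[o], [q]}: π^{-1}(V) = {o, q} ∉ τ ✗.
  V = {[p], [q]}: π^{-1}(V) = {p, q} ∉ τ ✗.
  V = {[o], [p], [q]}: π^{-1}(V) = {o, p, q} ∉ τ ✗.
  V = {[r=s]}: π^{-1}(V) = {r, s} ∉ τ ✗.
  V = {[o], [r=s]}: π^{-1}(V) = {o, r, s} ∉ τ ✗.
  V = {[p], [r=s]}: π^{-1}(V) = {p, r, s} ∉ τ ✗.
  V = {[o], [p], [r=s]}: π^{-1}(V) = {o, p, r, s} ∉ τ ✗.
  V = {[q], [r=s]}: π^{-1}(V) = {q, r, s} ∉ τ ✗.
  V = {[o], [q], [r=s]}: π^{-1}(V) = {o, q, r, s} ∈ τ ✓.
  V = {[p], [q], [r=s]}: π^{-1}(V) = {p, q, r, s} ∉ τ ✗.
  V = {[o], [p], [q], [r=s]}: π^{-1}(V) = {o, p, q, r, s} ∈ τ ✓.
Open sets in the quotient: τ_Q = {{}, {[o], [q], [r=s]}, {[o], [p], [q], [r=s]}} (3 elements).


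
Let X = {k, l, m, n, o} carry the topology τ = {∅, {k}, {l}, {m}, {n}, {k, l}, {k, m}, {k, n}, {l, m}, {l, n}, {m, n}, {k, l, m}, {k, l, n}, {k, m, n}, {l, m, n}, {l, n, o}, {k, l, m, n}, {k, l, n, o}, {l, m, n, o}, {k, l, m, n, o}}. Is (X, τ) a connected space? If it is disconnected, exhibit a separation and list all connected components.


(X, τ) is disconnected; components = [{k}, {m}, {l, n, o}].

Find clopen sets (U ∈ τ with X ∖ U ∈ τ):
  U = ∅, X ∖ U = {k, l, m, n, o} — both open, so U is clopen.
  U = {k}, X ∖ U = {l, m, n, o} — both open, so U is clopen.
  U = {m}, X ∖ U = {k, l, n, o} — both open, so U is clopen.
  U = {k, m}, X ∖ U = {l, n, o} — both open, so U is clopen.
  U = {l, n, o}, X ∖ U = {k, m} — both open, so U is clopen.
  U = {k, l, n, o}, X ∖ U = {m} — both open, so U is clopen.
  U = {l, m, n, o}, X ∖ U = {k} — both open, so U is clopen.
  U = {k, l, m, n, o}, X ∖ U = ∅ — both open, so U is clopen.
Nontrivial clopen(s) exist: e.g. {k, l, n, o}. So (X, τ) is disconnected.
Compute connected components by grouping points that agree on all clopens:
  component: {k}
  component: {m}
  component: {l, n, o}


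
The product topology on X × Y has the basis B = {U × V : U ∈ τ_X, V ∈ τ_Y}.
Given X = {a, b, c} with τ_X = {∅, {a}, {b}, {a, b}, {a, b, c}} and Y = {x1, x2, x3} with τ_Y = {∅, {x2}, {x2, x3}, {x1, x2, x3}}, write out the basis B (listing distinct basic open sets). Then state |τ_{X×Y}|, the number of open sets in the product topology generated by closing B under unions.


Basis B = {∅ × ∅, {a} × {x2}, {b} × {x2}, {a} × {x2, x3}, {a, b} × {x2}, {b} × {x2, x3}, {a} × {x1, x2, x3}, {a, b, c} × {x2}, {b} × {x1, x2, x3}, {a, b} × {x2, x3}, {a, b} × {x1, x2, x3}, {a, b, c} × {x2, x3}, {a, b, c} × {x1, x2, x3}}; |τ_{X×Y}| = 30.

Enumerate products U × V with U ∈ τ_X, V ∈ τ_Y (deduplicated):
  ∅ × ∅ = {} (∅)
  {a} × {x2} = {(a,x2)}
  {b} × {x2} = {(b,x2)}
  {a} × {x2, x3} = {(a,x2), (a,x3)}
  {a, b} × {x2} = {(a,x2), (b,x2)}
  {b} × {x2, x3} = {(b,x2), (b,x3)}
  {a} × {x1, x2, x3} = {(a,x1), (a,x2), (a,x3)}
  {a, b, c} × {x2} = {(a,x2), (b,x2), (c,x2)}
  {b} × {x1, x2, x3} = {(b,x1), (b,x2), (b,x3)}
  {a, b} × {x2, x3} = {(a,x2), (a,x3), (b,x2), (b,x3)}
  {a, b} × {x1, x2, x3} = {(a,x1), (a,x2), (a,x3), (b,x1), (b,x2), (b,x3)}
  {a, b, c} × {x2, x3} = {(a,x2), (a,x3), (b,x2), (b,x3), (c,x2), (c,x3)}
  {a, b, c} × {x1, x2, x3} = {(a,x1), (a,x2), (a,x3), (b,x1), (b,x2), (b,x3), (c,x1), (c,x2), (c,x3)}
These 13 distinct sets form the basis B.
Close under arbitrary unions to get τ_{X×Y}; counting gives |τ_{X×Y}| = 30.


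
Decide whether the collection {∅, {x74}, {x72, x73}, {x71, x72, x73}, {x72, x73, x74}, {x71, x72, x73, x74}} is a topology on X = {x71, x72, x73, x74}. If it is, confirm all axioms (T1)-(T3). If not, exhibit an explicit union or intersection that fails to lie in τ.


τ IS a topology on X.

Axiom (T1): ∅ ∈ τ? Yes; X ∈ τ? Yes.
Axiom (T2/T3): check pairwise unions and intersections of members of τ.
All pairwise intersections and unions checked — each lies in τ. Therefore τ satisfies (T1), (T2), (T3): it IS a topology on X.


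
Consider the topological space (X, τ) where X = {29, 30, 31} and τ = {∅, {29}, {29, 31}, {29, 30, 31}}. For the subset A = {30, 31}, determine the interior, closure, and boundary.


int(A) = ∅, cl(A) = {30, 31}, ∂A = {30, 31}.

Closed sets in (X, τ) are complements of opens:
  closed(X, τ) = {∅, {30}, {30, 31}, {29, 30, 31}}.
int(A) = ⋃ {U ∈ τ : U ⊆ A}. Opens contained in A: ∅.
Taking the union of these: int(A) = ∅.
cl(A) = ⋂ {C closed : A ⊆ C}. Closed sets containing A: {30, 31}, {29, 30, 31}.
Intersecting these: cl(A) = {30, 31}.
∂A = cl(A) ∖ int(A) = {30, 31} ∖ ∅ = {30, 31}.


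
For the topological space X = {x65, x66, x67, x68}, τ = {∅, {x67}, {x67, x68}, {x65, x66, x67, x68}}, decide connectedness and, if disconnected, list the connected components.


(X, τ) is connected.

Find clopen sets (U ∈ τ with X ∖ U ∈ τ):
  U = ∅, X ∖ U = {x65, x66, x67, x68} — both open, so U is clopen.
  U = {x65, x66, x67, x68}, X ∖ U = ∅ — both open, so U is clopen.
Only trivial clopens (∅ and X) exist, so (X, τ) is connected.
Compute connected components by grouping points that agree on all clopens:
  component: {x65, x66, x67, x68}


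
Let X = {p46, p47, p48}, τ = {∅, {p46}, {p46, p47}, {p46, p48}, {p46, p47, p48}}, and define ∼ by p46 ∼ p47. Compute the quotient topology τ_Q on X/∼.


X/∼ = {[p46=p47], [p48]}; |τ_Q| = 3.

Equivalence classes: [p46=p47], [p48].
Quotient map π: X → X/∼ sends p46 ↦ [p46=p47], p47 ↦ [p46=p47], p48 ↦ [p48].
For each subset V ⊆ X/∼, compute π^{-1}(V) ⊆ X and check whether π^{-1}(V) ∈ τ. V is open in τ_Q iff π^{-1}(V) ∈ τ.
  V = {}: π^{-1}(V) = ∅ ∈ τ ✓.
  V = {[p46=p47]}: π^{-1}(V) = {p46, p47} ∈ τ ✓.
  V = {[p48]}: π^{-1}(V) = {p48} ∉ τ ✗.
  V = {[p46=p47], [p48]}: π^{-1}(V) = {p46, p47, p48} ∈ τ ✓.
Open sets in the quotient: τ_Q = {{}, {[p46=p47]}, {[p46=p47], [p48]}} (3 elements).


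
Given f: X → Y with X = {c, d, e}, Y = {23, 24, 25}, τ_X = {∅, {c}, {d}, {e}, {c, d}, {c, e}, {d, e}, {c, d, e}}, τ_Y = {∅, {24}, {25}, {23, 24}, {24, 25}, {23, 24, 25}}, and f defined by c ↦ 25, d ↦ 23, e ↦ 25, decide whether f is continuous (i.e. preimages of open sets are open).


f IS continuous.

Compute f^{-1}(U) for each U ∈ τ_Y:
  U = ∅: f^{-1}(U) = ∅ ∈ τ_X ✓.
  U = {24}: f^{-1}(U) = ∅ ∈ τ_X ✓.
  U = {25}: f^{-1}(U) = {c, e} ∈ τ_X ✓.
  U = {23, 24}: f^{-1}(U) = {d} ∈ τ_X ✓.
  U = {24, 25}: f^{-1}(U) = {c, e} ∈ τ_X ✓.
  U = {23, 24, 25}: f^{-1}(U) = {c, d, e} ∈ τ_X ✓.
Every preimage lies in τ_X, so f IS continuous.


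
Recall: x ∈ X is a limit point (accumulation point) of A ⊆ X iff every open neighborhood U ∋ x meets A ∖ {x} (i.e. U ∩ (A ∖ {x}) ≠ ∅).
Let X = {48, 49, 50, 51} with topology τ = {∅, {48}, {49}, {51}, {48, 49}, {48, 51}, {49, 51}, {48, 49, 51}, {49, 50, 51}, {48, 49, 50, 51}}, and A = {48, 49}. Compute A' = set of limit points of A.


A' = {50}

For each x ∈ X, list the open sets U ∈ τ with x ∈ U, then check whether U ∩ (A ∖ {x}) ≠ ∅ for every such U.
  x = 48: open {48} ∋ x has {48} ∩ (A ∖ {48}) = ∅, so x is NOT a limit point.
  x = 49: open {49} ∋ x has {49} ∩ (A ∖ {49}) = ∅, so x is NOT a limit point.
  x = 50: opens ∋ x are {49, 50, 51}, {48, 49, 50, 51}; each meets A ∖ {50}, so x IS a limit point.
  x = 51: open {51} ∋ x has {51} ∩ (A ∖ {51}) = ∅, so x is NOT a limit point.
Collecting: A' = {50}.


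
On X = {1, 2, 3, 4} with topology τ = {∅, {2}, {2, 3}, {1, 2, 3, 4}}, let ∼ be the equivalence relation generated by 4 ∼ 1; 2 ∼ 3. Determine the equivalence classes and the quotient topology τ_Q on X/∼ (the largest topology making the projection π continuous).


X/∼ = {[1=4], [2=3]}; |τ_Q| = 3.

Equivalence classes: [1=4], [2=3].
Quotient map π: X → X/∼ sends 1 ↦ [1=4], 2 ↦ [2=3], 3 ↦ [2=3], 4 ↦ [1=4].
For each subset V ⊆ X/∼, compute π^{-1}(V) ⊆ X and check whether π^{-1}(V) ∈ τ. V is open in τ_Q iff π^{-1}(V) ∈ τ.
  V = {}: π^{-1}(V) = ∅ ∈ τ ✓.
  V = {[1=4]}: π^{-1}(V) = {1, 4} ∉ τ ✗.
  V = {[2=3]}: π^{-1}(V) = {2, 3} ∈ τ ✓.
  V = {[1=4], [2=3]}: π^{-1}(V) = {1, 2, 3, 4} ∈ τ ✓.
Open sets in the quotient: τ_Q = {{}, {[2=3]}, {[1=4], [2=3]}} (3 elements).


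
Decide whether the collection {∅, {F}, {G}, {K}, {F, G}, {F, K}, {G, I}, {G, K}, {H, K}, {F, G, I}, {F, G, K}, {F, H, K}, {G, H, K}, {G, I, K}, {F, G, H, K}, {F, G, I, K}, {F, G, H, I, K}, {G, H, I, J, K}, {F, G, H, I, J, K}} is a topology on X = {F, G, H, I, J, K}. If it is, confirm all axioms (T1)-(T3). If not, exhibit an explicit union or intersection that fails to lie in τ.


τ is NOT a topology on X.

Axiom (T1): ∅ ∈ τ? Yes; X ∈ τ? Yes.
Axiom (T2/T3): check pairwise unions and intersections of members of τ.
Counterexample for (T2): {G, I} ∪ {H, K} = {G, H, I, K} ∉ τ. Therefore τ is NOT a topology.


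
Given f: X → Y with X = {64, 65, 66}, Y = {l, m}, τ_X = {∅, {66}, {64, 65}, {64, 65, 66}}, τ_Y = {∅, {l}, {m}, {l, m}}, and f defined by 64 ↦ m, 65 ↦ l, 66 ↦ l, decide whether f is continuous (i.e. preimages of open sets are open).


f is NOT continuous.

Compute f^{-1}(U) for each U ∈ τ_Y:
  U = ∅: f^{-1}(U) = ∅ ∈ τ_X ✓.
  U = {l}: f^{-1}(U) = {65, 66} ∉ τ_X ✗.
  U = {m}: f^{-1}(U) = {64} ∉ τ_X ✗.
  U = {l, m}: f^{-1}(U) = {64, 65, 66} ∈ τ_X ✓.
Found U = {l} with f^{-1}(U) = {65, 66} not in τ_X. Therefore f is NOT continuous.


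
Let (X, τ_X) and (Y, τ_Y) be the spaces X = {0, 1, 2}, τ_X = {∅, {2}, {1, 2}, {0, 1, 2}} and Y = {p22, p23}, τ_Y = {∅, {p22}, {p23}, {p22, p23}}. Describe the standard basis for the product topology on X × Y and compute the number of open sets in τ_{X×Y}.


Basis B = {∅ × ∅, {2} × {p22}, {2} × {p23}, {1, 2} × {p22}, {1, 2} × {p23}, {2} × {p22, p23}, {0, 1, 2} × {p22}, {0, 1, 2} × {p23}, {1, 2} × {p22, p23}, {0, 1, 2} × {p22, p23}}; |τ_{X×Y}| = 16.

Enumerate products U × V with U ∈ τ_X, V ∈ τ_Y (deduplicated):
  ∅ × ∅ = {} (∅)
  {2} × {p22} = {(2,p22)}
  {2} × {p23} = {(2,p23)}
  {1, 2} × {p22} = {(1,p22), (2,p22)}
  {1, 2} × {p23} = {(1,p23), (2,p23)}
  {2} × {p22, p23} = {(2,p22), (2,p23)}
  {0, 1, 2} × {p22} = {(0,p22), (1,p22), (2,p22)}
  {0, 1, 2} × {p23} = {(0,p23), (1,p23), (2,p23)}
  {1, 2} × {p22, p23} = {(1,p22), (1,p23), (2,p22), (2,p23)}
  {0, 1, 2} × {p22, p23} = {(0,p22), (0,p23), (1,p22), (1,p23), (2,p22), (2,p23)}
These 10 distinct sets form the basis B.
Close under arbitrary unions to get τ_{X×Y}; counting gives |τ_{X×Y}| = 16.
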